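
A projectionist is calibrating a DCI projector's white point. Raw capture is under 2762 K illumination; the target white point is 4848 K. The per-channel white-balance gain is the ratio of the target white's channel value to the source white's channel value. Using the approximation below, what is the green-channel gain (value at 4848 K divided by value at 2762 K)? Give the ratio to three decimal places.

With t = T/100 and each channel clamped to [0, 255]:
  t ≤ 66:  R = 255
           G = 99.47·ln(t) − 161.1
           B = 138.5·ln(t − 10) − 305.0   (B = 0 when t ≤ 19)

At 2762 K (t = 27.62):
  G = 99.47·ln 27.62 − 161.1 = 99.47·3.3185 − 161.1 = 168.995.
At 4848 K (t = 48.48):
  G = 99.47·ln 48.48 − 161.1 = 99.47·3.8812 − 161.1 = 224.958.
Gain = 224.958 / 168.995 = 1.3312 → 1.331.

1.331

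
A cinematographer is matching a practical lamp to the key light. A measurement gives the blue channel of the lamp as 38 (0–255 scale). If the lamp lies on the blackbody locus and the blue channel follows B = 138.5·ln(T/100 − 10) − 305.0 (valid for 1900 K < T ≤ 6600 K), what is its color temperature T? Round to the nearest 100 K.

2200 K

ln(t − 10) = (38 + 305.0) / 138.5 = 2.4765.
t − 10 = e^2.4765 = 11.900, so t = 21.900.
T = 100·t = 2190 K → 2200 K to the nearest 100 K.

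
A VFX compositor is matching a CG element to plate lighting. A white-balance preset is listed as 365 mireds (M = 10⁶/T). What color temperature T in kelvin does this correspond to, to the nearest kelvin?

T = 10⁶ / 365 = 2739.73 K → 2740 K.

2740 K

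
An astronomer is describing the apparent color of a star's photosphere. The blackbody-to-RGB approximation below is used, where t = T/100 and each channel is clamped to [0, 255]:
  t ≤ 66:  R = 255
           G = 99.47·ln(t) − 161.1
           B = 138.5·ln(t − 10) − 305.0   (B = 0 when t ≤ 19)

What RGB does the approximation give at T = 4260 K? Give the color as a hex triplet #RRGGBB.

#FFD4B2

t = 4260/100 = 42.6; the t ≤ 66 branch applies.
R = 255 by definition for t ≤ 66.
G = 99.47·ln 42.6 − 161.1 = 99.47·3.7519 − 161.1 = 212.097.
B = 138.5·ln(42.6 − 10) − 305.0 = 138.5·ln 32.6 − 305.0 = 138.5·3.4843 − 305.0 = 177.577.
Rounded: (255, 212, 178).
In hex: #FFD4B2.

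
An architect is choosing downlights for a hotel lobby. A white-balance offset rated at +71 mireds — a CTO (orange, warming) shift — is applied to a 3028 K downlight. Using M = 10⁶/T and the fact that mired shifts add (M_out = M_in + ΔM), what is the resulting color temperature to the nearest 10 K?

M_in = 10⁶/3028 = 330.25 mireds.
M_out = 330.25 + (+71) = 401.25 mireds.
T_out = 10⁶/401.25 = 2492.2 K → 2490 K.

2490 K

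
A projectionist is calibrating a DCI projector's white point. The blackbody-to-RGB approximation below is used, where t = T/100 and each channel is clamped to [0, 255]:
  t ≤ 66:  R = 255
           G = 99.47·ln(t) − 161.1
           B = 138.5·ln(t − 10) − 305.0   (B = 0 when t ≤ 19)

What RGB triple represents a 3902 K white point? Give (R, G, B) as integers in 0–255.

(255, 203, 161)

t = 3902/100 = 39.02; the t ≤ 66 branch applies.
R = 255 by definition for t ≤ 66.
G = 99.47·ln 39.02 − 161.1 = 99.47·3.6641 − 161.1 = 203.365.
B = 138.5·ln(39.02 − 10) − 305.0 = 138.5·ln 29.02 − 305.0 = 138.5·3.3680 − 305.0 = 161.466.
Rounded: (255, 203, 161).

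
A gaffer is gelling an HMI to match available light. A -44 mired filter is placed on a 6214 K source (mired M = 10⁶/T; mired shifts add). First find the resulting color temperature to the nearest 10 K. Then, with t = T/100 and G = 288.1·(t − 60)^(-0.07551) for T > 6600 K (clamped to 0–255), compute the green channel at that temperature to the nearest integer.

M_in = 10⁶/6214 = 160.93; M_out = 160.93 + (-44) = 116.93.
T_out = 10⁶/116.93 = 8552.3 K → 8550 K; t = 85.5.
G = 288.1·(85.5 − 60)^(-0.07551) = 288.1·25.5^(-0.07551) = 288.1·0.78305 = 225.598.
Rounded: 226.

226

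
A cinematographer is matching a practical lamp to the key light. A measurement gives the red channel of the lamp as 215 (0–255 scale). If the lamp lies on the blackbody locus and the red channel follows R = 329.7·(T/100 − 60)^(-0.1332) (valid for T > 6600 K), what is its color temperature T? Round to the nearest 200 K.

(t − 60)^(-0.1332) = 215/329.7 = 0.65211.
t − 60 = 0.65211^(1/-0.1332) = 0.65211^(-7.508) = 24.774, so t = 84.774.
T = 100·t = 8477 K → 8400 K to the nearest 200 K.

8400 K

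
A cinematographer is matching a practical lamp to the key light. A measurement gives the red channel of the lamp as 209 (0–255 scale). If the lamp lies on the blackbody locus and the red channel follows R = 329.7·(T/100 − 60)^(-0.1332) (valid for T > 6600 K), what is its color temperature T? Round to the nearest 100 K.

(t − 60)^(-0.1332) = 209/329.7 = 0.63391.
t − 60 = 0.63391^(1/-0.1332) = 0.63391^(-7.508) = 30.639, so t = 90.639.
T = 100·t = 9064 K → 9100 K to the nearest 100 K.

9100 K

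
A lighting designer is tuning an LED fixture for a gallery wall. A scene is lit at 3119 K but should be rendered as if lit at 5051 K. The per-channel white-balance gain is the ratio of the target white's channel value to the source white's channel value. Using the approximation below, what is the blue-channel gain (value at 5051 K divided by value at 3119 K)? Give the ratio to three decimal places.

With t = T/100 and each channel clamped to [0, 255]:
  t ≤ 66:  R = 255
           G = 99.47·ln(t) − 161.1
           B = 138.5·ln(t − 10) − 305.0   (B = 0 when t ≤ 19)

At 3119 K (t = 31.19):
  B = 138.5·ln(31.19 − 10) − 305.0 = 138.5·ln 21.19 − 305.0 = 138.5·3.0535 − 305.0 = 117.914.
At 5051 K (t = 50.51):
  B = 138.5·ln(50.51 − 10) − 305.0 = 138.5·ln 40.51 − 305.0 = 138.5·3.7015 − 305.0 = 207.665.
Gain = 207.665 / 117.914 = 1.7612 → 1.761.

1.761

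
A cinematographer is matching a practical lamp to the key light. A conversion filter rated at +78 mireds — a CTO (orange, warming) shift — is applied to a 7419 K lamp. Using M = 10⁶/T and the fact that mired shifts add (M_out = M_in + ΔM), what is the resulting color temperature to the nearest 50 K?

M_in = 10⁶/7419 = 134.79 mireds.
M_out = 134.79 + (+78) = 212.79 mireds.
T_out = 10⁶/212.79 = 4699.5 K → 4700 K.

4700 K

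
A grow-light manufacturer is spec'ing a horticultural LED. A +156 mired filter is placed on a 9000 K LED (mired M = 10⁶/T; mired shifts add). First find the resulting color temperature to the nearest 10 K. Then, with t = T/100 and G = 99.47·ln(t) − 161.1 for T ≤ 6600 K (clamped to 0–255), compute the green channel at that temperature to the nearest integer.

199

M_in = 10⁶/9000 = 111.11; M_out = 111.11 + (+156) = 267.11.
T_out = 10⁶/267.11 = 3743.8 K → 3740 K; t = 37.4.
G = 99.47·ln 37.4 − 161.1 = 99.47·3.6217 − 161.1 = 199.148.
Rounded: 199.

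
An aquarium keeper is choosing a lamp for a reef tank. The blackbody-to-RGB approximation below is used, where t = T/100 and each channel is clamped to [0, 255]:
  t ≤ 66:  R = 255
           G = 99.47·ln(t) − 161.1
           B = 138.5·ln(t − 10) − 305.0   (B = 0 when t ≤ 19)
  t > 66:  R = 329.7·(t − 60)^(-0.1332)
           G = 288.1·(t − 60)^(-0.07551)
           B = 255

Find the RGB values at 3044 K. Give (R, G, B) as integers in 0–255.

(255, 179, 113)

t = 3044/100 = 30.44; the t ≤ 66 branch applies.
R = 255 by definition for t ≤ 66.
G = 99.47·ln 30.44 − 161.1 = 99.47·3.4158 − 161.1 = 178.665.
B = 138.5·ln(30.44 − 10) − 305.0 = 138.5·ln 20.44 − 305.0 = 138.5·3.0175 − 305.0 = 112.923.
Rounded: (255, 179, 113).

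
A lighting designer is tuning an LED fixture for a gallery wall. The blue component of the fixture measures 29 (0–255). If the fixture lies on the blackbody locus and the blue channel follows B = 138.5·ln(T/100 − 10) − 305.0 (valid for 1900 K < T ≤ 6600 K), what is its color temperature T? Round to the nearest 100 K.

ln(t − 10) = (29 + 305.0) / 138.5 = 2.4116.
t − 10 = e^2.4116 = 11.151, so t = 21.151.
T = 100·t = 2115 K → 2100 K to the nearest 100 K.

2100 K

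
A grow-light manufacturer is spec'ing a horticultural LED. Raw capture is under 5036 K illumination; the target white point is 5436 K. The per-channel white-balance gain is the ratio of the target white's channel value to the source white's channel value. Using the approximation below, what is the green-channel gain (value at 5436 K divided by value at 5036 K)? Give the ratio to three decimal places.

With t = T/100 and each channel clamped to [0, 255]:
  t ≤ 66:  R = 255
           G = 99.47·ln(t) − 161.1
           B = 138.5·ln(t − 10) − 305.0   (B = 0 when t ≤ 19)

1.033

At 5036 K (t = 50.36):
  G = 99.47·ln 50.36 − 161.1 = 99.47·3.9192 − 161.1 = 228.743.
At 5436 K (t = 54.36):
  G = 99.47·ln 54.36 − 161.1 = 99.47·3.9956 − 161.1 = 236.345.
Gain = 236.345 / 228.743 = 1.0332 → 1.033.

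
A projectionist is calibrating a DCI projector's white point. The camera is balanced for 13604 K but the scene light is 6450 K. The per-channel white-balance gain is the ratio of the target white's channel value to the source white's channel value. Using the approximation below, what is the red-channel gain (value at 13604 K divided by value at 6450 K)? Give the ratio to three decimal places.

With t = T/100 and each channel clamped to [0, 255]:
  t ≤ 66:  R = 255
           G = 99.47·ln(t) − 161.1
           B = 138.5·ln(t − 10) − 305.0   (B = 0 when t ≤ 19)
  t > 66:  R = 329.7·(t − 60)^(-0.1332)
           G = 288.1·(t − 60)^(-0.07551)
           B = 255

0.726

At 6450 K (t = 64.5):
  R = 255 by definition for t ≤ 66.
At 13604 K (t = 136.04):
  R = 329.7·(136.04 − 60)^(-0.1332) = 329.7·76.04^(-0.1332) = 329.7·0.56162 = 185.167.
Gain = 185.167 / 255.000 = 0.7261 → 0.726.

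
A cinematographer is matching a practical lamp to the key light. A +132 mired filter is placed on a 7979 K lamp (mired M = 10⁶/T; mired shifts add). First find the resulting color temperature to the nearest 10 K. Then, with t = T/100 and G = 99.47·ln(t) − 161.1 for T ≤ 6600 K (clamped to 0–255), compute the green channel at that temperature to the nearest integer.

M_in = 10⁶/7979 = 125.33; M_out = 125.33 + (+132) = 257.33.
T_out = 10⁶/257.33 = 3886.1 K → 3890 K; t = 38.9.
G = 99.47·ln 38.9 − 161.1 = 99.47·3.6610 − 161.1 = 203.059.
Rounded: 203.

203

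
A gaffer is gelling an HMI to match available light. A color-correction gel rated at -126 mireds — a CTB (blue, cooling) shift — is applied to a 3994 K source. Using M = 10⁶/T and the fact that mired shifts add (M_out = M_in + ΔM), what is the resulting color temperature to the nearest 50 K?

M_in = 10⁶/3994 = 250.38 mireds.
M_out = 250.38 + (-126) = 124.38 mireds.
T_out = 10⁶/124.38 = 8040.2 K → 8050 K.

8050 K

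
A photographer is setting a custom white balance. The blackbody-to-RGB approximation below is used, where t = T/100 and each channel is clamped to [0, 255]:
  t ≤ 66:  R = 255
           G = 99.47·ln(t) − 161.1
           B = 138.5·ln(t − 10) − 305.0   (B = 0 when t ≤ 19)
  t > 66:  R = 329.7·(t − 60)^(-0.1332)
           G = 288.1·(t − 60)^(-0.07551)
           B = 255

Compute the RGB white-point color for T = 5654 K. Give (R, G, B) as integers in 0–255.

t = 5654/100 = 56.54; the t ≤ 66 branch applies.
R = 255 by definition for t ≤ 66.
G = 99.47·ln 56.54 − 161.1 = 99.47·4.0349 − 161.1 = 240.256.
B = 138.5·ln(56.54 − 10) − 305.0 = 138.5·ln 46.54 − 305.0 = 138.5·3.8403 − 305.0 = 226.883.
Rounded: (255, 240, 227).

(255, 240, 227)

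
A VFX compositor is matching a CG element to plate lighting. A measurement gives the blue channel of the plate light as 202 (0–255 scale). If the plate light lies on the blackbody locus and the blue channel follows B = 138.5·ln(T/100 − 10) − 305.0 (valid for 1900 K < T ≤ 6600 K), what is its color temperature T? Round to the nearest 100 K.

4900 K

ln(t − 10) = (202 + 305.0) / 138.5 = 3.6606.
t − 10 = e^3.6606 = 38.887, so t = 48.887.
T = 100·t = 4889 K → 4900 K to the nearest 100 K.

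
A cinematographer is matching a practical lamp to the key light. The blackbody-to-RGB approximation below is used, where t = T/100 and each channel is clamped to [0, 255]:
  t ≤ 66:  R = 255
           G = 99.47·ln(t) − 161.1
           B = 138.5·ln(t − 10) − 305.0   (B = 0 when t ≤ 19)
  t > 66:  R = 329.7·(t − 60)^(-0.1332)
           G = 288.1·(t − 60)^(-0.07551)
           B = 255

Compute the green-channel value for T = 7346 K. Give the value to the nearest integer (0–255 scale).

t = 7346/100 = 73.46; the t > 66 branch applies.
G = 288.1·(73.46 − 60)^(-0.07551) = 288.1·13.46^(-0.07551) = 288.1·0.82176 = 236.749.
Rounded: 237.

237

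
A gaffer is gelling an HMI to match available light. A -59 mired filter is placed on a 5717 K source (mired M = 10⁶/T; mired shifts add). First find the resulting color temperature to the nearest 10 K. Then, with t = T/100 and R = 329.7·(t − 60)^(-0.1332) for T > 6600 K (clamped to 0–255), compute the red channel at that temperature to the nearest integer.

M_in = 10⁶/5717 = 174.92; M_out = 174.92 + (-59) = 115.92.
T_out = 10⁶/115.92 = 8626.9 K → 8630 K; t = 86.3.
R = 329.7·(86.3 − 60)^(-0.1332) = 329.7·26.3^(-0.1332) = 329.7·0.64694 = 213.295.
Rounded: 213.

213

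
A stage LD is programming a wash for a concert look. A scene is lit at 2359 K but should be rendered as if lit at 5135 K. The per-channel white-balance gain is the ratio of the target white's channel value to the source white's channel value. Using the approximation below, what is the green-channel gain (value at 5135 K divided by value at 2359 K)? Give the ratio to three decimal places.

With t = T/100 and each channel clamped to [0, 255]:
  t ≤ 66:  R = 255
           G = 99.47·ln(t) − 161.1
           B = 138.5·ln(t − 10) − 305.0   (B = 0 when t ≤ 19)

1.505

At 2359 K (t = 23.59):
  G = 99.47·ln 23.59 − 161.1 = 99.47·3.1608 − 161.1 = 153.307.
At 5135 K (t = 51.35):
  G = 99.47·ln 51.35 − 161.1 = 99.47·3.9387 − 161.1 = 230.679.
Gain = 230.679 / 153.307 = 1.5047 → 1.505.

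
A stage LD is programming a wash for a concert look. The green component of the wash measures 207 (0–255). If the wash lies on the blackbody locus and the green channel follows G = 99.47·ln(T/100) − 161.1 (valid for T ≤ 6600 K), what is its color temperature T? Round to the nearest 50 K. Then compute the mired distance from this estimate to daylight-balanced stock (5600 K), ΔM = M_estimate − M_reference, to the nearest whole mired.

ln t = (207 + 161.1) / 99.47 = 3.7006.
t = e^3.7006 = 40.472.
T = 100·t = 4047 K → 4050 K to the nearest 50 K.
M_estimate = 10⁶/4050 = 246.91; M_reference = 10⁶/5600 = 178.57.
ΔM = 246.91 − 178.57 = 68.34 → +68 mireds.

+68 mireds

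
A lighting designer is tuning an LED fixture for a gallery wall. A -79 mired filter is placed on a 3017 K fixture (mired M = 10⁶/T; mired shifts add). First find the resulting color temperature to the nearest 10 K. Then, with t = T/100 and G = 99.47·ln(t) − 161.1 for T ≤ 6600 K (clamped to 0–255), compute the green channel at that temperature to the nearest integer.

M_in = 10⁶/3017 = 331.46; M_out = 331.46 + (-79) = 252.46.
T_out = 10⁶/252.46 = 3961.1 K → 3960 K; t = 39.6.
G = 99.47·ln 39.6 − 161.1 = 99.47·3.6788 − 161.1 = 204.833.
Rounded: 205.

205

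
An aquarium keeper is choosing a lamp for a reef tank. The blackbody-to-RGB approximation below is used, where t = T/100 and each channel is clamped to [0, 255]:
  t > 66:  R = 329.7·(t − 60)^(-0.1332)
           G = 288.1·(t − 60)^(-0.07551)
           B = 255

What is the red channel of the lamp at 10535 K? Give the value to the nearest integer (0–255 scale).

198

t = 10535/100 = 105.35; the t > 66 branch applies.
R = 329.7·(105.35 − 60)^(-0.1332) = 329.7·45.35^(-0.1332) = 329.7·0.60165 = 198.364.
Rounded: 198.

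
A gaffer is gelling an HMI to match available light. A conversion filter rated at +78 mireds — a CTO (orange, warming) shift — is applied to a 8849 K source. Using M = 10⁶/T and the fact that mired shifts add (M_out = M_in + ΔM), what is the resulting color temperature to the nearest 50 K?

M_in = 10⁶/8849 = 113.01 mireds.
M_out = 113.01 + (+78) = 191.01 mireds.
T_out = 10⁶/191.01 = 5235.4 K → 5250 K.

5250 K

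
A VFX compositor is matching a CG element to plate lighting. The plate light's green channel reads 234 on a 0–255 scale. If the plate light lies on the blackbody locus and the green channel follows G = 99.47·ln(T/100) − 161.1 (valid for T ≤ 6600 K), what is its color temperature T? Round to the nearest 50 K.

ln t = (234 + 161.1) / 99.47 = 3.9721.
t = e^3.9721 = 53.093.
T = 100·t = 5309 K → 5300 K to the nearest 50 K.

5300 K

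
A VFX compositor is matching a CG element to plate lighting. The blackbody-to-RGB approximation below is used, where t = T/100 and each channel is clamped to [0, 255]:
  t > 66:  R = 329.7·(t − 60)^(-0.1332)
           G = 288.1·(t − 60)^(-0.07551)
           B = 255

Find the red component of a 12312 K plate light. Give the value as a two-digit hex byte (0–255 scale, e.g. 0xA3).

0xBE

t = 12312/100 = 123.12; the t > 66 branch applies.
R = 329.7·(123.12 − 60)^(-0.1332) = 329.7·63.12^(-0.1332) = 329.7·0.57573 = 189.818.
Rounded: 190; in hex, 0xBE.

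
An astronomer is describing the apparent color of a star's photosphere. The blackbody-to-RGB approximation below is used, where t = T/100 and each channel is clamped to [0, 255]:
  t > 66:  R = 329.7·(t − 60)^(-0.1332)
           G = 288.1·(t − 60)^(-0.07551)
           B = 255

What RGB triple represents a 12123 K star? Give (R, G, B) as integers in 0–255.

(191, 211, 255)

t = 12123/100 = 121.23; the t > 66 branch applies.
R = 329.7·(121.23 − 60)^(-0.1332) = 329.7·61.23^(-0.1332) = 329.7·0.57806 = 190.588.
G = 288.1·(121.23 − 60)^(-0.07551) = 288.1·61.23^(-0.07551) = 288.1·0.73294 = 211.159.
B = 255 by definition for t > 66.
Rounded: (191, 211, 255).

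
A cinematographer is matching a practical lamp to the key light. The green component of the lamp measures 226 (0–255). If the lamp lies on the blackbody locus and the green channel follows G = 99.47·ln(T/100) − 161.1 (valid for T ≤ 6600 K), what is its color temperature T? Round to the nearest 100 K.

4900 K

ln t = (226 + 161.1) / 99.47 = 3.8916.
t = e^3.8916 = 48.990.
T = 100·t = 4899 K → 4900 K to the nearest 100 K.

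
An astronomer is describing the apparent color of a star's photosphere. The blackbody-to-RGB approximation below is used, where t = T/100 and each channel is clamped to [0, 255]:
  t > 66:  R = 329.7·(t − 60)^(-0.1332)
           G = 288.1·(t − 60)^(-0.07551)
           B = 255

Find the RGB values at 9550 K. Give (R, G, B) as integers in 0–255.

t = 9550/100 = 95.5; the t > 66 branch applies.
R = 329.7·(95.5 − 60)^(-0.1332) = 329.7·35.5^(-0.1332) = 329.7·0.62160 = 204.941.
G = 288.1·(95.5 − 60)^(-0.07551) = 288.1·35.5^(-0.07551) = 288.1·0.76373 = 220.032.
B = 255 by definition for t > 66.
Rounded: (205, 220, 255).

(205, 220, 255)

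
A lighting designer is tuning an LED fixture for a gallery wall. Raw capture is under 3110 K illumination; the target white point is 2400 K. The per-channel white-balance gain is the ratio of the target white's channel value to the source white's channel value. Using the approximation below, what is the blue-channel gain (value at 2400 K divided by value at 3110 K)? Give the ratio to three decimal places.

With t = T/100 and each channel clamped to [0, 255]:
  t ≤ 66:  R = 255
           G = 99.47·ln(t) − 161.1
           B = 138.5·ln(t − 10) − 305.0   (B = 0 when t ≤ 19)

At 3110 K (t = 31.1):
  B = 138.5·ln(31.1 − 10) − 305.0 = 138.5·ln 21.1 − 305.0 = 138.5·3.0493 − 305.0 = 117.324.
At 2400 K (t = 24):
  B = 138.5·ln(24 − 10) − 305.0 = 138.5·ln 14 − 305.0 = 138.5·2.6391 − 305.0 = 60.509.
Gain = 60.509 / 117.324 = 0.5157 → 0.516.

0.516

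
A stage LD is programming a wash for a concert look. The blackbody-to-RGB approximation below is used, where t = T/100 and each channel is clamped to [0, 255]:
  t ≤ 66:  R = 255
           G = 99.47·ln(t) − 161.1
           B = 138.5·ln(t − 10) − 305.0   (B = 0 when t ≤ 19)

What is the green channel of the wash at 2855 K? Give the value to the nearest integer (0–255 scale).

172

t = 2855/100 = 28.55; the t ≤ 66 branch applies.
G = 99.47·ln 28.55 − 161.1 = 99.47·3.3517 − 161.1 = 172.289.
Rounded: 172.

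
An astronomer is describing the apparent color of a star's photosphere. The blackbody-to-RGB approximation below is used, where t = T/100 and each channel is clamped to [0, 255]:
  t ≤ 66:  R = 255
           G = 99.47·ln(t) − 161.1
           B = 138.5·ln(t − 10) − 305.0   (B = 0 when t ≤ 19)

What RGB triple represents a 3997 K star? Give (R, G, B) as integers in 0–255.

(255, 206, 166)

t = 3997/100 = 39.97; the t ≤ 66 branch applies.
R = 255 by definition for t ≤ 66.
G = 99.47·ln 39.97 − 161.1 = 99.47·3.6881 − 161.1 = 205.758.
B = 138.5·ln(39.97 − 10) − 305.0 = 138.5·ln 29.97 − 305.0 = 138.5·3.4002 − 305.0 = 165.927.
Rounded: (255, 206, 166).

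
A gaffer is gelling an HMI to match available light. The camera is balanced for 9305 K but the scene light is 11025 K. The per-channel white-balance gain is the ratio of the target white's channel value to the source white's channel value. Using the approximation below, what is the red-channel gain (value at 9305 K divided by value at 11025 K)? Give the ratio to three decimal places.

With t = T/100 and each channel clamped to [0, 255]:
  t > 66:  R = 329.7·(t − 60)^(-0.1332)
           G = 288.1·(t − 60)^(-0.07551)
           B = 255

1.057

At 11025 K (t = 110.25):
  R = 329.7·(110.25 − 60)^(-0.1332) = 329.7·50.25^(-0.1332) = 329.7·0.59348 = 195.672.
At 9305 K (t = 93.05):
  R = 329.7·(93.05 − 60)^(-0.1332) = 329.7·33.05^(-0.1332) = 329.7·0.62755 = 206.902.
Gain = 206.902 / 195.672 = 1.0574 → 1.057.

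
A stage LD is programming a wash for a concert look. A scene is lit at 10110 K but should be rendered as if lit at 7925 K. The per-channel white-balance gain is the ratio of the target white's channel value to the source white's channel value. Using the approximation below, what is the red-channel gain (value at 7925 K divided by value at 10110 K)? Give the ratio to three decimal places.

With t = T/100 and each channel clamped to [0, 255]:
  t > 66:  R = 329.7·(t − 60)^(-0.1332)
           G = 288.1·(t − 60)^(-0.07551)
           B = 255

1.106

At 10110 K (t = 101.1):
  R = 329.7·(101.1 − 60)^(-0.1332) = 329.7·41.1^(-0.1332) = 329.7·0.60959 = 200.981.
At 7925 K (t = 79.25):
  R = 329.7·(79.25 − 60)^(-0.1332) = 329.7·19.25^(-0.1332) = 329.7·0.67439 = 222.348.
Gain = 222.348 / 200.981 = 1.1063 → 1.106.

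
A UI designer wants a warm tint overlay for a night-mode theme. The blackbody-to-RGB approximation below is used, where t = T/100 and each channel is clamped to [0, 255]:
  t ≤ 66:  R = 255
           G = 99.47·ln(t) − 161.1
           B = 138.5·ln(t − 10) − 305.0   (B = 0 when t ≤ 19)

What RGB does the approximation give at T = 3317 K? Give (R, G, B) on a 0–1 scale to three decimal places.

t = 3317/100 = 33.17; the t ≤ 66 branch applies.
R = 255 by definition for t ≤ 66.
G = 99.47·ln 33.17 − 161.1 = 99.47·3.5016 − 161.1 = 187.209.
B = 138.5·ln(33.17 − 10) − 305.0 = 138.5·ln 23.17 − 305.0 = 138.5·3.1429 − 305.0 = 130.286.
Dividing each by 255: (1.0000, 0.7342, 0.5109) → (1.000, 0.734, 0.511).

(1.000, 0.734, 0.511)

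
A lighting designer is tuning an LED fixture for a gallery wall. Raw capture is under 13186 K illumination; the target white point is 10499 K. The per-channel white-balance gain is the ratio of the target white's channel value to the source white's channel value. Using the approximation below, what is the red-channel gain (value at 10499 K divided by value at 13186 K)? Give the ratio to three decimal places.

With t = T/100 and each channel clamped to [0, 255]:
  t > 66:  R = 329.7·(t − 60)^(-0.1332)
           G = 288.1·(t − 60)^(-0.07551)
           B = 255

At 13186 K (t = 131.86):
  R = 329.7·(131.86 − 60)^(-0.1332) = 329.7·71.86^(-0.1332) = 329.7·0.56587 = 186.567.
At 10499 K (t = 104.99):
  R = 329.7·(104.99 − 60)^(-0.1332) = 329.7·44.99^(-0.1332) = 329.7·0.60229 = 198.575.
Gain = 198.575 / 186.567 = 1.0644 → 1.064.

1.064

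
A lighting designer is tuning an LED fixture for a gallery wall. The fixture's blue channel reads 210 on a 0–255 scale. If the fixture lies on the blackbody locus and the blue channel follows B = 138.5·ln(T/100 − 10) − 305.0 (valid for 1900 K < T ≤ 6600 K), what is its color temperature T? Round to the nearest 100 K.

ln(t − 10) = (210 + 305.0) / 138.5 = 3.7184.
t − 10 = e^3.7184 = 41.199, so t = 51.199.
T = 100·t = 5120 K → 5100 K to the nearest 100 K.

5100 K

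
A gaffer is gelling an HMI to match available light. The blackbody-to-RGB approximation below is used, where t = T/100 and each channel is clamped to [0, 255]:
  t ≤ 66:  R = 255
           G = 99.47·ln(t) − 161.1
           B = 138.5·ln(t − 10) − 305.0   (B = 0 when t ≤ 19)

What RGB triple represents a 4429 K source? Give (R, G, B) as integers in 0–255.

(255, 216, 185)

t = 4429/100 = 44.29; the t ≤ 66 branch applies.
R = 255 by definition for t ≤ 66.
G = 99.47·ln 44.29 − 161.1 = 99.47·3.7908 − 161.1 = 215.967.
B = 138.5·ln(44.29 − 10) − 305.0 = 138.5·ln 34.29 − 305.0 = 138.5·3.5349 − 305.0 = 184.577.
Rounded: (255, 216, 185).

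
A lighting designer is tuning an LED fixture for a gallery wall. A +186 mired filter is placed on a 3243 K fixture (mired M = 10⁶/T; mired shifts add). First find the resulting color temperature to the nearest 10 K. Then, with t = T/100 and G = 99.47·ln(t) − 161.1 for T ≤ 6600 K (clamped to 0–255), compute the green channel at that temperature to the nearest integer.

138

M_in = 10⁶/3243 = 308.36; M_out = 308.36 + (+186) = 494.36.
T_out = 10⁶/494.36 = 2022.8 K → 2020 K; t = 20.2.
G = 99.47·ln 20.2 − 161.1 = 99.47·3.0057 − 161.1 = 137.875.
Rounded: 138.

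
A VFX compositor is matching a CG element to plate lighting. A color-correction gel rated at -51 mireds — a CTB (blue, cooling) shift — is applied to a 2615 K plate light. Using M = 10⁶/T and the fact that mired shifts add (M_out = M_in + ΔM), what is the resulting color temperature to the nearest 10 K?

3020 K

M_in = 10⁶/2615 = 382.41 mireds.
M_out = 382.41 + (-51) = 331.41 mireds.
T_out = 10⁶/331.41 = 3017.4 K → 3020 K.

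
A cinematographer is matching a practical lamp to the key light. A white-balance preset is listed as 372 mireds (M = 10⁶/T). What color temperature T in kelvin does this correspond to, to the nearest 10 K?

T = 10⁶ / 372 = 2688.17 K → 2690 K.

2690 K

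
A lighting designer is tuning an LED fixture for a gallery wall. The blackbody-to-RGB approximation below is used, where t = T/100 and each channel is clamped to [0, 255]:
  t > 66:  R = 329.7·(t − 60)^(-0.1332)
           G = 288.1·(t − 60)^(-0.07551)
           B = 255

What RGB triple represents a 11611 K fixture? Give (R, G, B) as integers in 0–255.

t = 11611/100 = 116.11; the t > 66 branch applies.
R = 329.7·(116.11 − 60)^(-0.1332) = 329.7·56.11^(-0.1332) = 329.7·0.58483 = 192.818.
G = 288.1·(116.11 − 60)^(-0.07551) = 288.1·56.11^(-0.07551) = 288.1·0.73779 = 212.556.
B = 255 by definition for t > 66.
Rounded: (193, 213, 255).

(193, 213, 255)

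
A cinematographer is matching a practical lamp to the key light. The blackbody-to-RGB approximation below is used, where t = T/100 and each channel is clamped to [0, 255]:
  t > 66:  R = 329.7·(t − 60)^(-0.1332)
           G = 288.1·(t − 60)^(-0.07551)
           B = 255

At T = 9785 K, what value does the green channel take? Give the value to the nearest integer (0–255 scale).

219

t = 9785/100 = 97.85; the t > 66 branch applies.
G = 288.1·(97.85 − 60)^(-0.07551) = 288.1·37.85^(-0.07551) = 288.1·0.76005 = 218.969.
Rounded: 219.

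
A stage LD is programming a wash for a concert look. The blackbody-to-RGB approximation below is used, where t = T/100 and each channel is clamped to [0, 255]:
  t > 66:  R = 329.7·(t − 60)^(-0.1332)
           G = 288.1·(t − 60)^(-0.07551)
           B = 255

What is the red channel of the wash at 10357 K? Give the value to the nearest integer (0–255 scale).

t = 10357/100 = 103.57; the t > 66 branch applies.
R = 329.7·(103.57 − 60)^(-0.1332) = 329.7·43.57^(-0.1332) = 329.7·0.60487 = 199.425.
Rounded: 199.

199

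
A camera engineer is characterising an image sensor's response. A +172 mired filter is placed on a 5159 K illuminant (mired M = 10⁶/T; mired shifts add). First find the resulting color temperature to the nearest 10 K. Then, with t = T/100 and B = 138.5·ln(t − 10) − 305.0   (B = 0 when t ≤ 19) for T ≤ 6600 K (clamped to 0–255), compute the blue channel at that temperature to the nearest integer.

90

M_in = 10⁶/5159 = 193.84; M_out = 193.84 + (+172) = 365.84.
T_out = 10⁶/365.84 = 2733.5 K → 2730 K; t = 27.3.
B = 138.5·ln(27.3 − 10) − 305.0 = 138.5·ln 17.3 − 305.0 = 138.5·2.8507 − 305.0 = 89.823.
Rounded: 90.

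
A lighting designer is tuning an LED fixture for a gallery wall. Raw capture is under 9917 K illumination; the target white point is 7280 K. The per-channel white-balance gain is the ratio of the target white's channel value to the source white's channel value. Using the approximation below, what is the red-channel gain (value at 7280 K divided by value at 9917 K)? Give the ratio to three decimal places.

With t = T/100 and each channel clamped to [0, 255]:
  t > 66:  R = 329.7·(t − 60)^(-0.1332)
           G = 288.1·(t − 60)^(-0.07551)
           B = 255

At 9917 K (t = 99.17):
  R = 329.7·(99.17 − 60)^(-0.1332) = 329.7·39.17^(-0.1332) = 329.7·0.61351 = 202.273.
At 7280 K (t = 72.8):
  R = 329.7·(72.8 − 60)^(-0.1332) = 329.7·12.8^(-0.1332) = 329.7·0.71206 = 234.768.
Gain = 234.768 / 202.273 = 1.1606 → 1.161.

1.161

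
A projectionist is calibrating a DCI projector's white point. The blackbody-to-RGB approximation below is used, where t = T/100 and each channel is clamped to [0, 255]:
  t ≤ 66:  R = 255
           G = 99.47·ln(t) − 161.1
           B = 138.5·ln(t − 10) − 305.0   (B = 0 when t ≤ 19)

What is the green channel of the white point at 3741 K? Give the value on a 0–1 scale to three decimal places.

t = 3741/100 = 37.41; the t ≤ 66 branch applies.
G = 99.47·ln 37.41 − 161.1 = 99.47·3.6219 − 161.1 = 199.174.
On a 0–1 scale: 199.174/255 = 0.7811 → 0.781.

0.781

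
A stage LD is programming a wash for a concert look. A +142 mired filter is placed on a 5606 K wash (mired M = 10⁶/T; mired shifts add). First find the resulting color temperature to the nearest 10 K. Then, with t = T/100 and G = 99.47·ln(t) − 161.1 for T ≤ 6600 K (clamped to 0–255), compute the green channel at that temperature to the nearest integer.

181

M_in = 10⁶/5606 = 178.38; M_out = 178.38 + (+142) = 320.38.
T_out = 10⁶/320.38 = 3121.3 K → 3120 K; t = 31.2.
G = 99.47·ln 31.2 − 161.1 = 99.47·3.4404 − 161.1 = 181.118.
Rounded: 181.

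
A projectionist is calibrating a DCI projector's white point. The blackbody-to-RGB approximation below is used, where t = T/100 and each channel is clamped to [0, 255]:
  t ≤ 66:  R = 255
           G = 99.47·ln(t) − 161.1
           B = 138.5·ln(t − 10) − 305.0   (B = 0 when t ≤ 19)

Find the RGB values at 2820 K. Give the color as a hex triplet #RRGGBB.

t = 2820/100 = 28.2; the t ≤ 66 branch applies.
R = 255 by definition for t ≤ 66.
G = 99.47·ln 28.2 − 161.1 = 99.47·3.3393 − 161.1 = 171.062.
B = 138.5·ln(28.2 − 10) − 305.0 = 138.5·ln 18.2 − 305.0 = 138.5·2.9014 − 305.0 = 96.847.
Rounded: (255, 171, 97).
In hex: #FFAB61.

#FFAB61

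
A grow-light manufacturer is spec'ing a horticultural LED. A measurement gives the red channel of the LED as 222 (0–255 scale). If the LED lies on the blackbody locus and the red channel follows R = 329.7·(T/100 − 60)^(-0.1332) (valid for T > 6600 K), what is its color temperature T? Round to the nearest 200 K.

8000 K

(t − 60)^(-0.1332) = 222/329.7 = 0.67334.
t − 60 = 0.67334^(1/-0.1332) = 0.67334^(-7.508) = 19.478, so t = 79.478.
T = 100·t = 7948 K → 8000 K to the nearest 200 K.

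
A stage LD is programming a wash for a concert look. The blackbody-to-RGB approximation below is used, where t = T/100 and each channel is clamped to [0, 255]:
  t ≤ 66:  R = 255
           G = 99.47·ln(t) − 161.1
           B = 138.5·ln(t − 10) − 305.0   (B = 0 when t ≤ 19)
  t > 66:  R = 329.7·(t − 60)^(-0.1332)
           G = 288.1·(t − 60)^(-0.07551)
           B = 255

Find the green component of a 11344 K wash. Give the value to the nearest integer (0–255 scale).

t = 11344/100 = 113.44; the t > 66 branch applies.
G = 288.1·(113.44 − 60)^(-0.07551) = 288.1·53.44^(-0.07551) = 288.1·0.74051 = 213.340.
Rounded: 213.

213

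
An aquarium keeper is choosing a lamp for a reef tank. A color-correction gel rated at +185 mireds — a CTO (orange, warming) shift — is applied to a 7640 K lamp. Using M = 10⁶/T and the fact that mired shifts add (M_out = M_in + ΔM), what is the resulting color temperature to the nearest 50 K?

3150 K

M_in = 10⁶/7640 = 130.89 mireds.
M_out = 130.89 + (+185) = 315.89 mireds.
T_out = 10⁶/315.89 = 3165.7 K → 3150 K.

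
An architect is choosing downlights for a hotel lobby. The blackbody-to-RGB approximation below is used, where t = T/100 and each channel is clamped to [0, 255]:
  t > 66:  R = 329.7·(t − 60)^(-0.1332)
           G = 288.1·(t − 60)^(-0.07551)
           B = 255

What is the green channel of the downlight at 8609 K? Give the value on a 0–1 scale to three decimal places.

t = 8609/100 = 86.09; the t > 66 branch applies.
G = 288.1·(86.09 − 60)^(-0.07551) = 288.1·26.09^(-0.07551) = 288.1·0.78170 = 225.209.
On a 0–1 scale: 225.209/255 = 0.8832 → 0.883.

0.883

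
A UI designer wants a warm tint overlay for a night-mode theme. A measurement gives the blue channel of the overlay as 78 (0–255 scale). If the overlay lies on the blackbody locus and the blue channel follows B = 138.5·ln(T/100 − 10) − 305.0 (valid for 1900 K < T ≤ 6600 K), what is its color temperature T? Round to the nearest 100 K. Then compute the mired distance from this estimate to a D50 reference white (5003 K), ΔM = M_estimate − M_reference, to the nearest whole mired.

ln(t − 10) = (78 + 305.0) / 138.5 = 2.7653.
t − 10 = e^2.7653 = 15.884, so t = 25.884.
T = 100·t = 2588 K → 2600 K to the nearest 100 K.
M_estimate = 10⁶/2600 = 384.62; M_reference = 10⁶/5003 = 199.88.
ΔM = 384.62 − 199.88 = 184.74 → +185 mireds.

+185 mireds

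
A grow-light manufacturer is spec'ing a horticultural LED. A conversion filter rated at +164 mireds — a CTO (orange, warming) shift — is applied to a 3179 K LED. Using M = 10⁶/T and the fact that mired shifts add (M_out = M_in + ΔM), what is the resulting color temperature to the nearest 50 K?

M_in = 10⁶/3179 = 314.56 mireds.
M_out = 314.56 + (+164) = 478.56 mireds.
T_out = 10⁶/478.56 = 2089.6 K → 2100 K.

2100 K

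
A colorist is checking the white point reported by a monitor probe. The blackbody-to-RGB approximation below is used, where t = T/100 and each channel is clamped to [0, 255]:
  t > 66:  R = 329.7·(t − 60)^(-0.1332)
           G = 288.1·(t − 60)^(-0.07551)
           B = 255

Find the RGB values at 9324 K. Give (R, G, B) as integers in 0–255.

t = 9324/100 = 93.24; the t > 66 branch applies.
R = 329.7·(93.24 − 60)^(-0.1332) = 329.7·33.24^(-0.1332) = 329.7·0.62707 = 206.744.
G = 288.1·(93.24 − 60)^(-0.07551) = 288.1·33.24^(-0.07551) = 288.1·0.76754 = 221.127.
B = 255 by definition for t > 66.
Rounded: (207, 221, 255).

(207, 221, 255)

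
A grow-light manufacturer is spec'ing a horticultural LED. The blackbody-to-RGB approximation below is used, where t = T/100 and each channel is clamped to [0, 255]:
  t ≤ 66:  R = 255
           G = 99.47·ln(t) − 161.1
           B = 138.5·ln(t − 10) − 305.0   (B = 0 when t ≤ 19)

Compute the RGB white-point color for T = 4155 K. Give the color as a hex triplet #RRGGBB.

#FFD2AD

t = 4155/100 = 41.55; the t ≤ 66 branch applies.
R = 255 by definition for t ≤ 66.
G = 99.47·ln 41.55 − 161.1 = 99.47·3.7269 − 161.1 = 209.614.
B = 138.5·ln(41.55 − 10) − 305.0 = 138.5·ln 31.55 − 305.0 = 138.5·3.4516 − 305.0 = 173.043.
Rounded: (255, 210, 173).
In hex: #FFD2AD.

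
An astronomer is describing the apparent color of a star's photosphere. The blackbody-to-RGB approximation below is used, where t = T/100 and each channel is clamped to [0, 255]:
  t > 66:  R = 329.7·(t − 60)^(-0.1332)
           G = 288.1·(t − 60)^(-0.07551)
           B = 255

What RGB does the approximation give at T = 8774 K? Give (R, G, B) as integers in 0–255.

t = 8774/100 = 87.74; the t > 66 branch applies.
R = 329.7·(87.74 − 60)^(-0.1332) = 329.7·27.74^(-0.1332) = 329.7·0.64236 = 211.786.
G = 288.1·(87.74 − 60)^(-0.07551) = 288.1·27.74^(-0.07551) = 288.1·0.77809 = 224.168.
B = 255 by definition for t > 66.
Rounded: (212, 224, 255).

(212, 224, 255)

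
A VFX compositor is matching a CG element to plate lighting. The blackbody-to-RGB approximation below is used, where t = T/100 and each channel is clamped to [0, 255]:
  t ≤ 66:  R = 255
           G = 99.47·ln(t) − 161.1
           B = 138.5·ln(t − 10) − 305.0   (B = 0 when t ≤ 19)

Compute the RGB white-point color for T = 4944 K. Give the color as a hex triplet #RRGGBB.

t = 4944/100 = 49.44; the t ≤ 66 branch applies.
R = 255 by definition for t ≤ 66.
G = 99.47·ln 49.44 − 161.1 = 99.47·3.9008 − 161.1 = 226.909.
B = 138.5·ln(49.44 − 10) − 305.0 = 138.5·ln 39.44 − 305.0 = 138.5·3.6748 − 305.0 = 203.957.
Rounded: (255, 227, 204).
In hex: #FFE3CC.

#FFE3CC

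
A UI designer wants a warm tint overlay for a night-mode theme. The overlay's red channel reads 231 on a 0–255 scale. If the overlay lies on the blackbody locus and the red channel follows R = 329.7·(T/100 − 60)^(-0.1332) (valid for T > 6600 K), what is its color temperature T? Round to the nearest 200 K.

7400 K

(t − 60)^(-0.1332) = 231/329.7 = 0.70064.
t − 60 = 0.70064^(1/-0.1332) = 0.70064^(-7.508) = 14.453, so t = 74.453.
T = 100·t = 7445 K → 7400 K to the nearest 200 K.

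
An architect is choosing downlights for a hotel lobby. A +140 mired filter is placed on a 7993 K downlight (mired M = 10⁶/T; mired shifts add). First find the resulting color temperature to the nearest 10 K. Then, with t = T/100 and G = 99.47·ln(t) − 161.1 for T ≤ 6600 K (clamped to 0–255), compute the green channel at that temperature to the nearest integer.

200

M_in = 10⁶/7993 = 125.11; M_out = 125.11 + (+140) = 265.11.
T_out = 10⁶/265.11 = 3772.0 K → 3770 K; t = 37.7.
G = 99.47·ln 37.7 − 161.1 = 99.47·3.6297 − 161.1 = 199.942.
Rounded: 200.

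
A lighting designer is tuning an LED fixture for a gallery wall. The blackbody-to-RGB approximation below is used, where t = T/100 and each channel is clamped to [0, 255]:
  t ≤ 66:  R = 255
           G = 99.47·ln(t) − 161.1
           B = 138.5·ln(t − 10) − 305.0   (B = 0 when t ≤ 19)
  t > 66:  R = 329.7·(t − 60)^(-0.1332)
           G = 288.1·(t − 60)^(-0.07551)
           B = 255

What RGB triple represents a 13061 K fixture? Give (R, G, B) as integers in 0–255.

t = 13061/100 = 130.61; the t > 66 branch applies.
R = 329.7·(130.61 − 60)^(-0.1332) = 329.7·70.61^(-0.1332) = 329.7·0.56719 = 187.004.
G = 288.1·(130.61 − 60)^(-0.07551) = 288.1·70.61^(-0.07551) = 288.1·0.72509 = 208.899.
B = 255 by definition for t > 66.
Rounded: (187, 209, 255).

(187, 209, 255)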